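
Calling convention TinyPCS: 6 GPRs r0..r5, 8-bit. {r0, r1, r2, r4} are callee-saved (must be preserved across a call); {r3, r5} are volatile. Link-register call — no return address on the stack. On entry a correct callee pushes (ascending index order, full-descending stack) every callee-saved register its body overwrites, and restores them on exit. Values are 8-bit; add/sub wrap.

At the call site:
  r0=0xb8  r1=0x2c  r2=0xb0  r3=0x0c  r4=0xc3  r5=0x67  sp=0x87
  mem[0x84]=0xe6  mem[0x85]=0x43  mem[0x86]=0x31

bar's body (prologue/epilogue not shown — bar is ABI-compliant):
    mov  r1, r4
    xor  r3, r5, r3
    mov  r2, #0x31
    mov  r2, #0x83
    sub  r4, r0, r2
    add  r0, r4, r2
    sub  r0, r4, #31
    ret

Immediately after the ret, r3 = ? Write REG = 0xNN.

prologue: push r0 → mem[0x86]=0xb8, sp=0x86
prologue: push r1 → mem[0x85]=0x2c, sp=0x85
prologue: push r2 → mem[0x84]=0xb0, sp=0x84
prologue: push r4 → mem[0x83]=0xc3, sp=0x83
body[0] mov  r1, r4 → r1=0xc3
body[1] xor  r3, r5, r3 → r3=0x6b
body[2] mov  r2, #0x31 → r2=0x31
body[3] mov  r2, #0x83 → r2=0x83
body[4] sub  r4, r0, r2 → r4=0x35
body[5] add  r0, r4, r2 → r0=0xb8
body[6] sub  r0, r4, #31 → r0=0x16
epilogue: pop r4=0xc3, sp=0x84
epilogue: pop r2=0xb0, sp=0x85
epilogue: pop r1=0x2c, sp=0x86
epilogue: pop r0=0xb8, sp=0x87
r3 is caller-saved → body value

REG = 0x6b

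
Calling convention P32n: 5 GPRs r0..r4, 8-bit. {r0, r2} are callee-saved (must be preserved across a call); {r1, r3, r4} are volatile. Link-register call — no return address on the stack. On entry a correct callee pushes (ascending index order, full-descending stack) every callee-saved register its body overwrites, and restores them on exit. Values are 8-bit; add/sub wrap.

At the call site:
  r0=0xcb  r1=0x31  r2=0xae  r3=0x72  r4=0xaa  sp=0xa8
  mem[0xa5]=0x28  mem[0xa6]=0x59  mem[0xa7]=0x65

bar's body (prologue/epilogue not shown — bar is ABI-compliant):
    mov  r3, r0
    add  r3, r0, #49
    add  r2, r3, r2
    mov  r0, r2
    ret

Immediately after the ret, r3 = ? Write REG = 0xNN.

prologue: push r0 → mem[0xa7]=0xcb, sp=0xa7
prologue: push r2 → mem[0xa6]=0xae, sp=0xa6
body[0] mov  r3, r0 → r3=0xcb
body[1] add  r3, r0, #49 → r3=0xfc
body[2] add  r2, r3, r2 → r2=0xaa
body[3] mov  r0, r2 → r0=0xaa
epilogue: pop r2=0xae, sp=0xa7
epilogue: pop r0=0xcb, sp=0xa8
r3 is caller-saved → body value

REG = 0xfc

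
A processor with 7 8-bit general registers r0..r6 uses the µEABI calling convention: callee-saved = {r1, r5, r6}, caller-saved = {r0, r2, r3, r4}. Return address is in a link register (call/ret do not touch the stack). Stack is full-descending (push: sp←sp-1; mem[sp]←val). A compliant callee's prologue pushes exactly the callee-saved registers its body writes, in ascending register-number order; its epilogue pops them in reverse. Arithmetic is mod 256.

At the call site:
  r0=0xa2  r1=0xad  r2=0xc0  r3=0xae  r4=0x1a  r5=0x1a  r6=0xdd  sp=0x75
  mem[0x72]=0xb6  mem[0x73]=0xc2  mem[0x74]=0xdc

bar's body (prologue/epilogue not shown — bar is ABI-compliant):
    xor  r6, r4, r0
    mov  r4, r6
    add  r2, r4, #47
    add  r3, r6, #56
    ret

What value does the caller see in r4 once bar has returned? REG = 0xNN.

REG = 0xb8

prologue: push r6 -> mem[0x74]=0xdd, sp=0x74
body[0] xor  r6, r4, r0 -> r6=0xb8
body[1] mov  r4, r6 -> r4=0xb8
body[2] add  r2, r4, #47 -> r2=0xe7
body[3] add  r3, r6, #56 -> r3=0xf0
epilogue: pop r6=0xdd, sp=0x75
r4 is caller-saved -> body value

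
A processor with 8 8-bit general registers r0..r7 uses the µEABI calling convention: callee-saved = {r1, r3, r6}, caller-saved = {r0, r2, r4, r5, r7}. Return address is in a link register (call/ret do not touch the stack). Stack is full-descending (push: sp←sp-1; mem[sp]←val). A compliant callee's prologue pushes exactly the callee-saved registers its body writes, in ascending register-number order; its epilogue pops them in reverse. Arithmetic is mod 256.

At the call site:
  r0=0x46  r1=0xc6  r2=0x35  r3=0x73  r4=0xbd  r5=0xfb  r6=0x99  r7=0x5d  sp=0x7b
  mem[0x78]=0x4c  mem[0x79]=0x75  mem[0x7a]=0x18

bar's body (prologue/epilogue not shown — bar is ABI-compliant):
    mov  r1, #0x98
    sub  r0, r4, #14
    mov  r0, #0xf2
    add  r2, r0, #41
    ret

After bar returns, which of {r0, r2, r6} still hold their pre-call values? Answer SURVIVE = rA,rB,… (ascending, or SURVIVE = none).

prologue: push r1 → mem[0x7a]=0xc6, sp=0x7a
body[0] mov  r1, #0x98 → r1=0x98
body[1] sub  r0, r4, #14 → r0=0xaf
body[2] mov  r0, #0xf2 → r0=0xf2
body[3] add  r2, r0, #41 → r2=0x1b
epilogue: pop r1=0xc6, sp=0x7b
r0: caller-saved, written=True
r2: caller-saved, written=True
r6: callee-saved, written=False

SURVIVE = r6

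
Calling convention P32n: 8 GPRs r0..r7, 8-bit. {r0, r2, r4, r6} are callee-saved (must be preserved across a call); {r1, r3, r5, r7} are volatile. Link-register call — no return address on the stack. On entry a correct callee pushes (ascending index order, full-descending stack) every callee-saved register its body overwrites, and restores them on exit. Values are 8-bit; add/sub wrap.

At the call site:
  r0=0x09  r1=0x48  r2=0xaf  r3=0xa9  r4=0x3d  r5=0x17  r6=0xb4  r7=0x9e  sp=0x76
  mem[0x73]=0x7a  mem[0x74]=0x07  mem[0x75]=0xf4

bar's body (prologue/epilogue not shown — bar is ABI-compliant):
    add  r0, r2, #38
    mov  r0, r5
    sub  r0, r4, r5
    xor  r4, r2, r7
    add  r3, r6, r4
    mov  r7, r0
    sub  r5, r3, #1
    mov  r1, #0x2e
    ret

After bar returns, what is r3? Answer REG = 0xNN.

prologue: push r0 → mem[0x75]=0x09, sp=0x75
prologue: push r4 → mem[0x74]=0x3d, sp=0x74
body[0] add  r0, r2, #38 → r0=0xd5
body[1] mov  r0, r5 → r0=0x17
body[2] sub  r0, r4, r5 → r0=0x26
body[3] xor  r4, r2, r7 → r4=0x31
body[4] add  r3, r6, r4 → r3=0xe5
body[5] mov  r7, r0 → r7=0x26
body[6] sub  r5, r3, #1 → r5=0xe4
body[7] mov  r1, #0x2e → r1=0x2e
epilogue: pop r4=0x3d, sp=0x75
epilogue: pop r0=0x09, sp=0x76
r3 is caller-saved → body value

REG = 0xe5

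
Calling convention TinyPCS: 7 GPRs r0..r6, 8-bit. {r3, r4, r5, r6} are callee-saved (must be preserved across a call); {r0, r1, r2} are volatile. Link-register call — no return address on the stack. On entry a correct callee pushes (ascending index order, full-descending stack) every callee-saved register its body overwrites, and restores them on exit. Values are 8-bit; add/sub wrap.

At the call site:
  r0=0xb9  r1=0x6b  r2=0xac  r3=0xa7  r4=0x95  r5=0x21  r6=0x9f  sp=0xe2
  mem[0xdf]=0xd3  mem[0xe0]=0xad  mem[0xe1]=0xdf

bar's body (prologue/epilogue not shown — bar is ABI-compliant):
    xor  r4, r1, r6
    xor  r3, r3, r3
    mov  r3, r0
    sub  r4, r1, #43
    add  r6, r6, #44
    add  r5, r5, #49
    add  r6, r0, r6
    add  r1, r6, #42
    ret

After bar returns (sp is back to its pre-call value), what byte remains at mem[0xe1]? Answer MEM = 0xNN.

MEM = 0xa7

prologue: push r3 -> mem[0xe1]=0xa7, sp=0xe1
prologue: push r4 -> mem[0xe0]=0x95, sp=0xe0
prologue: push r5 -> mem[0xdf]=0x21, sp=0xdf
prologue: push r6 -> mem[0xde]=0x9f, sp=0xde
body[0] xor  r4, r1, r6 -> r4=0xf4
body[1] xor  r3, r3, r3 -> r3=0x00
body[2] mov  r3, r0 -> r3=0xb9
body[3] sub  r4, r1, #43 -> r4=0x40
body[4] add  r6, r6, #44 -> r6=0xcb
body[5] add  r5, r5, #49 -> r5=0x52
body[6] add  r6, r0, r6 -> r6=0x84
body[7] add  r1, r6, #42 -> r1=0xae
epilogue: pop r6=0x9f, sp=0xdf
epilogue: pop r5=0x21, sp=0xe0
epilogue: pop r4=0x95, sp=0xe1
epilogue: pop r3=0xa7, sp=0xe2
prologue pushed ['r3', 'r4', 'r5', 'r6'] at ['0xe1', '0xe0', '0xdf', '0xde']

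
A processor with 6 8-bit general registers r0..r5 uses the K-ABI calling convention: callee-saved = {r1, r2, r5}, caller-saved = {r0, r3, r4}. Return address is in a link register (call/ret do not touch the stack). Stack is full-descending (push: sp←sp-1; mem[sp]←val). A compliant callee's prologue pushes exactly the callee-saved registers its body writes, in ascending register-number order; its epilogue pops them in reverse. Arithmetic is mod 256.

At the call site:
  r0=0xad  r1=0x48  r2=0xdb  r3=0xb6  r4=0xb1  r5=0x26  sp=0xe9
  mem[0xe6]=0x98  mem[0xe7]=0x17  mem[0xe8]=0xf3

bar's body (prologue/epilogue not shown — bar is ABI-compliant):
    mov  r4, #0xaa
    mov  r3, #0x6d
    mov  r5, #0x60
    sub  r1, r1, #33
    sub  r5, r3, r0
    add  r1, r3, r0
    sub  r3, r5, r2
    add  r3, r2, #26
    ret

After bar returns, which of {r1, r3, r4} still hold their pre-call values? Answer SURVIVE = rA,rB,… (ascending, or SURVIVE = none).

prologue: push r1 -> mem[0xe8]=0x48, sp=0xe8
prologue: push r5 -> mem[0xe7]=0x26, sp=0xe7
body[0] mov  r4, #0xaa -> r4=0xaa
body[1] mov  r3, #0x6d -> r3=0x6d
body[2] mov  r5, #0x60 -> r5=0x60
body[3] sub  r1, r1, #33 -> r1=0x27
body[4] sub  r5, r3, r0 -> r5=0xc0
body[5] add  r1, r3, r0 -> r1=0x1a
body[6] sub  r3, r5, r2 -> r3=0xe5
body[7] add  r3, r2, #26 -> r3=0xf5
epilogue: pop r5=0x26, sp=0xe8
epilogue: pop r1=0x48, sp=0xe9
r1: callee-saved, written=True
r3: caller-saved, written=True
r4: caller-saved, written=True

SURVIVE = r1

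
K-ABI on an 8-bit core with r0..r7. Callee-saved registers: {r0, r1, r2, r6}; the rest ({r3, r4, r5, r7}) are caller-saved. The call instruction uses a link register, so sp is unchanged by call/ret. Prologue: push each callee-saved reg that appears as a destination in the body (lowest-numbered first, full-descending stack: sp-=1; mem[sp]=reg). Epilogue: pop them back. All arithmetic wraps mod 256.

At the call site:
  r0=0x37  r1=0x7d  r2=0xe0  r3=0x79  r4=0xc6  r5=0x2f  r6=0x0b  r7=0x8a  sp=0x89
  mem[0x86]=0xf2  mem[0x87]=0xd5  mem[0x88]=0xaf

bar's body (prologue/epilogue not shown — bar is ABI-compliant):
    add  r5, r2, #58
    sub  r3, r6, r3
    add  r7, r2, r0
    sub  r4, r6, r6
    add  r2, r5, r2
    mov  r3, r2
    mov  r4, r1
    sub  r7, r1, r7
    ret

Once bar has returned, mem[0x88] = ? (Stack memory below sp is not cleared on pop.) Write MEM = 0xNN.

prologue: push r2 -> mem[0x88]=0xe0, sp=0x88
body[0] add  r5, r2, #58 -> r5=0x1a
body[1] sub  r3, r6, r3 -> r3=0x92
body[2] add  r7, r2, r0 -> r7=0x17
body[3] sub  r4, r6, r6 -> r4=0x00
body[4] add  r2, r5, r2 -> r2=0xfa
body[5] mov  r3, r2 -> r3=0xfa
body[6] mov  r4, r1 -> r4=0x7d
body[7] sub  r7, r1, r7 -> r7=0x66
epilogue: pop r2=0xe0, sp=0x89
prologue pushed ['r2'] at ['0x88']

MEM = 0xe0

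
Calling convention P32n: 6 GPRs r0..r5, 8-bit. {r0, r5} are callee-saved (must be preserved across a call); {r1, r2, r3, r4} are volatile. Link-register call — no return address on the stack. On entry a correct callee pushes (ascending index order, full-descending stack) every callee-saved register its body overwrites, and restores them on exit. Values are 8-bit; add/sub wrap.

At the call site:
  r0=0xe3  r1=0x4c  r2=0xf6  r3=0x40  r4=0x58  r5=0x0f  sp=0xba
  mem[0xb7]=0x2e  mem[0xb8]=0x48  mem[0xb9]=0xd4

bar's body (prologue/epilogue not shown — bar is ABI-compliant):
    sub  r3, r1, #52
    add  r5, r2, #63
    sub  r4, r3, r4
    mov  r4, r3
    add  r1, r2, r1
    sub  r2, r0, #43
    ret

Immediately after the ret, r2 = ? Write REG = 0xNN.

prologue: push r5 → mem[0xb9]=0x0f, sp=0xb9
body[0] sub  r3, r1, #52 → r3=0x18
body[1] add  r5, r2, #63 → r5=0x35
body[2] sub  r4, r3, r4 → r4=0xc0
body[3] mov  r4, r3 → r4=0x18
body[4] add  r1, r2, r1 → r1=0x42
body[5] sub  r2, r0, #43 → r2=0xb8
epilogue: pop r5=0x0f, sp=0xba
r2 is caller-saved → body value

REG = 0xb8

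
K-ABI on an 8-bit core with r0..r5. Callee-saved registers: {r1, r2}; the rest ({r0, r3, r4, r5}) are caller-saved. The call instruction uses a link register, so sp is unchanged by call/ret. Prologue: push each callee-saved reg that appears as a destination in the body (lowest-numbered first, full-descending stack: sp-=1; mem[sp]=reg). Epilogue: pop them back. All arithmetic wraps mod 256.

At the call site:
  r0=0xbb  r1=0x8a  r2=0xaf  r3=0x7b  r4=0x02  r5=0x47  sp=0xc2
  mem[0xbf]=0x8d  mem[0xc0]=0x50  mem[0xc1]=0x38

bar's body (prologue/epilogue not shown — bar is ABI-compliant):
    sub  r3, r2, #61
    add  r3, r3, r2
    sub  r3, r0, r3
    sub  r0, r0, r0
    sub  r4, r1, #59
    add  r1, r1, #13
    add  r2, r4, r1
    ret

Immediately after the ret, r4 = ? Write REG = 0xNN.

REG = 0x4f

prologue: push r1 → mem[0xc1]=0x8a, sp=0xc1
prologue: push r2 → mem[0xc0]=0xaf, sp=0xc0
body[0] sub  r3, r2, #61 → r3=0x72
body[1] add  r3, r3, r2 → r3=0x21
body[2] sub  r3, r0, r3 → r3=0x9a
body[3] sub  r0, r0, r0 → r0=0x00
body[4] sub  r4, r1, #59 → r4=0x4f
body[5] add  r1, r1, #13 → r1=0x97
body[6] add  r2, r4, r1 → r2=0xe6
epilogue: pop r2=0xaf, sp=0xc1
epilogue: pop r1=0x8a, sp=0xc2
r4 is caller-saved → body value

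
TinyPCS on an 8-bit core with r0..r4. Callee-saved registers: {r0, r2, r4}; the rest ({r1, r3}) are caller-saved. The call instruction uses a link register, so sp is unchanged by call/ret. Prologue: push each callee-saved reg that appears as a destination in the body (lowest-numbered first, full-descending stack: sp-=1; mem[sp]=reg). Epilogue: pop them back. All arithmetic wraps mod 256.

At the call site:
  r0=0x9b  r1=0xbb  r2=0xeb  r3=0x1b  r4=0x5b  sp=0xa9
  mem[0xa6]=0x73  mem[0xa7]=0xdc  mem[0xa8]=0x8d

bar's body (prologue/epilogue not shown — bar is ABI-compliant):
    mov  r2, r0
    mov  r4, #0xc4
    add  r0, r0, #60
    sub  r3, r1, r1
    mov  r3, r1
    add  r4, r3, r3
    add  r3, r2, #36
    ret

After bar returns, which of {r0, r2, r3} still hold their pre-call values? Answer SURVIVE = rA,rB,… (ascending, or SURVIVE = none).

prologue: push r0 → mem[0xa8]=0x9b, sp=0xa8
prologue: push r2 → mem[0xa7]=0xeb, sp=0xa7
prologue: push r4 → mem[0xa6]=0x5b, sp=0xa6
body[0] mov  r2, r0 → r2=0x9b
body[1] mov  r4, #0xc4 → r4=0xc4
body[2] add  r0, r0, #60 → r0=0xd7
body[3] sub  r3, r1, r1 → r3=0x00
body[4] mov  r3, r1 → r3=0xbb
body[5] add  r4, r3, r3 → r4=0x76
body[6] add  r3, r2, #36 → r3=0xbf
epilogue: pop r4=0x5b, sp=0xa7
epilogue: pop r2=0xeb, sp=0xa8
epilogue: pop r0=0x9b, sp=0xa9
r0: callee-saved, written=True
r2: callee-saved, written=True
r3: caller-saved, written=True

SURVIVE = r0,r2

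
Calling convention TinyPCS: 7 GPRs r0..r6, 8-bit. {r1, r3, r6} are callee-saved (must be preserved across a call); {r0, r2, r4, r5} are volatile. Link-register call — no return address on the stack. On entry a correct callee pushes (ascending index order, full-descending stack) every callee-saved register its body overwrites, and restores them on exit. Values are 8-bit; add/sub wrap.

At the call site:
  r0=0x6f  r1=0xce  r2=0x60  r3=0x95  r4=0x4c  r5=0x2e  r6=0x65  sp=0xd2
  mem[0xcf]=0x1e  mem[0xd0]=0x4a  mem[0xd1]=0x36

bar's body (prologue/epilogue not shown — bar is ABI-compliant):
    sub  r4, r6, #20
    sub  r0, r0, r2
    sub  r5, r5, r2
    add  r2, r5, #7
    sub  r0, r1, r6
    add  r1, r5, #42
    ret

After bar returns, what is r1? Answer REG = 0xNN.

prologue: push r1 -> mem[0xd1]=0xce, sp=0xd1
body[0] sub  r4, r6, #20 -> r4=0x51
body[1] sub  r0, r0, r2 -> r0=0x0f
body[2] sub  r5, r5, r2 -> r5=0xce
body[3] add  r2, r5, #7 -> r2=0xd5
body[4] sub  r0, r1, r6 -> r0=0x69
body[5] add  r1, r5, #42 -> r1=0xf8
epilogue: pop r1=0xce, sp=0xd2
r1 is callee-saved -> restored

REG = 0xce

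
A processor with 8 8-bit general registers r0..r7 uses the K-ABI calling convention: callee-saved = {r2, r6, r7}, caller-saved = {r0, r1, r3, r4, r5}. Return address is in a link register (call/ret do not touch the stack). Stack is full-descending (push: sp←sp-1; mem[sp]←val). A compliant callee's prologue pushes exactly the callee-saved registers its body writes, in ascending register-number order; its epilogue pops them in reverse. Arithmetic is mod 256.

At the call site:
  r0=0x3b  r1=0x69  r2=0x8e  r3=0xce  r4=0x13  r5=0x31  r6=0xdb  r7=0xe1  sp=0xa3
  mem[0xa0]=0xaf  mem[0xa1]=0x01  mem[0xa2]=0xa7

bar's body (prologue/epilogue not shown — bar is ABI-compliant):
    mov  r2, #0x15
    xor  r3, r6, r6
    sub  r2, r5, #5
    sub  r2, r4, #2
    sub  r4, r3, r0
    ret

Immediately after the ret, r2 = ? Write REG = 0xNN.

prologue: push r2 → mem[0xa2]=0x8e, sp=0xa2
body[0] mov  r2, #0x15 → r2=0x15
body[1] xor  r3, r6, r6 → r3=0x00
body[2] sub  r2, r5, #5 → r2=0x2c
body[3] sub  r2, r4, #2 → r2=0x11
body[4] sub  r4, r3, r0 → r4=0xc5
epilogue: pop r2=0x8e, sp=0xa3
r2 is callee-saved → restored

REG = 0x8e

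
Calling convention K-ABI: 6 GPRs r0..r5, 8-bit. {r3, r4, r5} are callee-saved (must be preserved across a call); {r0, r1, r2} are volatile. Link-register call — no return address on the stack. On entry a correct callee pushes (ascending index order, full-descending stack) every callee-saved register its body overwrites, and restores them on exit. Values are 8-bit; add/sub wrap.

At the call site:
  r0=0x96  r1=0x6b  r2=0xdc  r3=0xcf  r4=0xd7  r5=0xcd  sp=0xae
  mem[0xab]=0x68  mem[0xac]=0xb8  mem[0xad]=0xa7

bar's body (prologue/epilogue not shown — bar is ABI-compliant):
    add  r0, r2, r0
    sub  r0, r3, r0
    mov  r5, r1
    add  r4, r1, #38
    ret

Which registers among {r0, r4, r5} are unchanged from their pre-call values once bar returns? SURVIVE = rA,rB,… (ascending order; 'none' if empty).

SURVIVE = r4,r5

prologue: push r4 → mem[0xad]=0xd7, sp=0xad
prologue: push r5 → mem[0xac]=0xcd, sp=0xac
body[0] add  r0, r2, r0 → r0=0x72
body[1] sub  r0, r3, r0 → r0=0x5d
body[2] mov  r5, r1 → r5=0x6b
body[3] add  r4, r1, #38 → r4=0x91
epilogue: pop r5=0xcd, sp=0xad
epilogue: pop r4=0xd7, sp=0xae
r0: caller-saved, written=True
r4: callee-saved, written=True
r5: callee-saved, written=True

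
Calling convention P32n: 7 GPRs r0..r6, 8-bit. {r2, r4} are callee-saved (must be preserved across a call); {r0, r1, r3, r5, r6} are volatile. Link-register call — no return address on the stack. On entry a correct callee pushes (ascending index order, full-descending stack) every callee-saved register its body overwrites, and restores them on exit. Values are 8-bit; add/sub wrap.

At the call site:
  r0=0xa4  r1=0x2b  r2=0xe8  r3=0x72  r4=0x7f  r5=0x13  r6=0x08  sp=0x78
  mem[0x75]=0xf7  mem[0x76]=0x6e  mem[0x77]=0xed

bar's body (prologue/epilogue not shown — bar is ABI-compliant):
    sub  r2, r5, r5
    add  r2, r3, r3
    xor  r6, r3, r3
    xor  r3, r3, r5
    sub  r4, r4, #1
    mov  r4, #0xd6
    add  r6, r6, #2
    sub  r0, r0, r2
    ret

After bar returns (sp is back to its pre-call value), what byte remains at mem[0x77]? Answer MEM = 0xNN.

MEM = 0xe8

prologue: push r2 -> mem[0x77]=0xe8, sp=0x77
prologue: push r4 -> mem[0x76]=0x7f, sp=0x76
body[0] sub  r2, r5, r5 -> r2=0x00
body[1] add  r2, r3, r3 -> r2=0xe4
body[2] xor  r6, r3, r3 -> r6=0x00
body[3] xor  r3, r3, r5 -> r3=0x61
body[4] sub  r4, r4, #1 -> r4=0x7e
body[5] mov  r4, #0xd6 -> r4=0xd6
body[6] add  r6, r6, #2 -> r6=0x02
body[7] sub  r0, r0, r2 -> r0=0xc0
epilogue: pop r4=0x7f, sp=0x77
epilogue: pop r2=0xe8, sp=0x78
prologue pushed ['r2', 'r4'] at ['0x77', '0x76']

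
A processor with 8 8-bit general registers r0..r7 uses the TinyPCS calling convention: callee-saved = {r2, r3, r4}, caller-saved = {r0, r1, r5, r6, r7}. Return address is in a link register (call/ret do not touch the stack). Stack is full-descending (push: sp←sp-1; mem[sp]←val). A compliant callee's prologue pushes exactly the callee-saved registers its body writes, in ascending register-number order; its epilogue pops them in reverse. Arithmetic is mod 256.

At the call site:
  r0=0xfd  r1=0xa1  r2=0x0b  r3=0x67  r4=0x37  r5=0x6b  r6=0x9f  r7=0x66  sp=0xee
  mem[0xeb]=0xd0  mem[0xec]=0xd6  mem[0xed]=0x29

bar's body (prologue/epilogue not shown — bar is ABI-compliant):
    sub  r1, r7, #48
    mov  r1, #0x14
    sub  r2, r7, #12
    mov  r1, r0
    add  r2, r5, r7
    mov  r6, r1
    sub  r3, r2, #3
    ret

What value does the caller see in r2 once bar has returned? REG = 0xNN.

prologue: push r2 -> mem[0xed]=0x0b, sp=0xed
prologue: push r3 -> mem[0xec]=0x67, sp=0xec
body[0] sub  r1, r7, #48 -> r1=0x36
body[1] mov  r1, #0x14 -> r1=0x14
body[2] sub  r2, r7, #12 -> r2=0x5a
body[3] mov  r1, r0 -> r1=0xfd
body[4] add  r2, r5, r7 -> r2=0xd1
body[5] mov  r6, r1 -> r6=0xfd
body[6] sub  r3, r2, #3 -> r3=0xce
epilogue: pop r3=0x67, sp=0xed
epilogue: pop r2=0x0b, sp=0xee
r2 is callee-saved -> restored

REG = 0x0b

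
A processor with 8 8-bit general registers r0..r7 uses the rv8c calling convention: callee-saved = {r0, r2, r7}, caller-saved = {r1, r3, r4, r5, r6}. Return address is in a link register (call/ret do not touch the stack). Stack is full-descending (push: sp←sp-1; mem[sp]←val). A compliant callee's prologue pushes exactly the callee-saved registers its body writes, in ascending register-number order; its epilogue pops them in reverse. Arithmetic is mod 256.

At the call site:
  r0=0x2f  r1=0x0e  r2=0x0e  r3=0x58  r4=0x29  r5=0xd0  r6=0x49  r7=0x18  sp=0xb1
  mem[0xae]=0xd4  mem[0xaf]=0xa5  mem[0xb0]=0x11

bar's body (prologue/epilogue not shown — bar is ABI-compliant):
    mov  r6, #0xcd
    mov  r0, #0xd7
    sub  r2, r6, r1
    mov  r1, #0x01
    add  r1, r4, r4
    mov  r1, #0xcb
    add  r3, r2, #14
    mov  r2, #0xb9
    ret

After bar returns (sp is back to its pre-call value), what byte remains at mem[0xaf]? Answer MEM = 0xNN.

MEM = 0x0e

prologue: push r0 -> mem[0xb0]=0x2f, sp=0xb0
prologue: push r2 -> mem[0xaf]=0x0e, sp=0xaf
body[0] mov  r6, #0xcd -> r6=0xcd
body[1] mov  r0, #0xd7 -> r0=0xd7
body[2] sub  r2, r6, r1 -> r2=0xbf
body[3] mov  r1, #0x01 -> r1=0x01
body[4] add  r1, r4, r4 -> r1=0x52
body[5] mov  r1, #0xcb -> r1=0xcb
body[6] add  r3, r2, #14 -> r3=0xcd
body[7] mov  r2, #0xb9 -> r2=0xb9
epilogue: pop r2=0x0e, sp=0xb0
epilogue: pop r0=0x2f, sp=0xb1
prologue pushed ['r0', 'r2'] at ['0xb0', '0xaf']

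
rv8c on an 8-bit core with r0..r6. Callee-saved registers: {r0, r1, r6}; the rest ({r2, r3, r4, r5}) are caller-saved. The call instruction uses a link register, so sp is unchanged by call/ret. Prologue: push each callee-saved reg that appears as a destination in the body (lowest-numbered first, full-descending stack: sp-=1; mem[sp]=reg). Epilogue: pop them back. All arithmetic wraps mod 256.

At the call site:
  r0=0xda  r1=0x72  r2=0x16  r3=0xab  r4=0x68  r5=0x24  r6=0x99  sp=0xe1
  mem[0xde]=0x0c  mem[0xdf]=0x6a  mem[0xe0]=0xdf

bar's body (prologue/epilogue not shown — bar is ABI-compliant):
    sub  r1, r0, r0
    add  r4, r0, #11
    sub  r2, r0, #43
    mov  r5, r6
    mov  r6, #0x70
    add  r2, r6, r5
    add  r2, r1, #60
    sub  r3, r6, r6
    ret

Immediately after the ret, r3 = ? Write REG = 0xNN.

REG = 0x00

prologue: push r1 -> mem[0xe0]=0x72, sp=0xe0
prologue: push r6 -> mem[0xdf]=0x99, sp=0xdf
body[0] sub  r1, r0, r0 -> r1=0x00
body[1] add  r4, r0, #11 -> r4=0xe5
body[2] sub  r2, r0, #43 -> r2=0xaf
body[3] mov  r5, r6 -> r5=0x99
body[4] mov  r6, #0x70 -> r6=0x70
body[5] add  r2, r6, r5 -> r2=0x09
body[6] add  r2, r1, #60 -> r2=0x3c
body[7] sub  r3, r6, r6 -> r3=0x00
epilogue: pop r6=0x99, sp=0xe0
epilogue: pop r1=0x72, sp=0xe1
r3 is caller-saved -> body value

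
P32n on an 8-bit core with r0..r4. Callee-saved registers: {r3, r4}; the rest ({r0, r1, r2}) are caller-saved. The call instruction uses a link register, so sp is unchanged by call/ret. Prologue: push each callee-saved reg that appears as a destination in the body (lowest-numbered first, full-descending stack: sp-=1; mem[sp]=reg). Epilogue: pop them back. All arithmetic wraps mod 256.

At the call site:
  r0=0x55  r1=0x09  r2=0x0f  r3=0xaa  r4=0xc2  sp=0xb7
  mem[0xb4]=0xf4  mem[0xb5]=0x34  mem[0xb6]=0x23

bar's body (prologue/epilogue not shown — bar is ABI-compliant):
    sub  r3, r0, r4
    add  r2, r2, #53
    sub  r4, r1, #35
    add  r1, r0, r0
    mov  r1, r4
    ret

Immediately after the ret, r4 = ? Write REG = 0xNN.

REG = 0xc2

prologue: push r3 -> mem[0xb6]=0xaa, sp=0xb6
prologue: push r4 -> mem[0xb5]=0xc2, sp=0xb5
body[0] sub  r3, r0, r4 -> r3=0x93
body[1] add  r2, r2, #53 -> r2=0x44
body[2] sub  r4, r1, #35 -> r4=0xe6
body[3] add  r1, r0, r0 -> r1=0xaa
body[4] mov  r1, r4 -> r1=0xe6
epilogue: pop r4=0xc2, sp=0xb6
epilogue: pop r3=0xaa, sp=0xb7
r4 is callee-saved -> restored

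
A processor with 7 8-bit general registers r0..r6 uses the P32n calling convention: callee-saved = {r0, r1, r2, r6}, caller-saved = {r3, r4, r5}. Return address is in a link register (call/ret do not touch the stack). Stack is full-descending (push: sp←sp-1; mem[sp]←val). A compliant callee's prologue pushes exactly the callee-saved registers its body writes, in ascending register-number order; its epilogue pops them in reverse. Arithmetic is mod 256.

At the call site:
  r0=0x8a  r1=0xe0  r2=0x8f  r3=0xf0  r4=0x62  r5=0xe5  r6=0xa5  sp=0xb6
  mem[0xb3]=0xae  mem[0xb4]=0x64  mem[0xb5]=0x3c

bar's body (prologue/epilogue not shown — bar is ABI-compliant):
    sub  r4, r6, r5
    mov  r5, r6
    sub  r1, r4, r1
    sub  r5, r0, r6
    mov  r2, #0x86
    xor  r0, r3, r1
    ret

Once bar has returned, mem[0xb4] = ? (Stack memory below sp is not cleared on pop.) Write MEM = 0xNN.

prologue: push r0 -> mem[0xb5]=0x8a, sp=0xb5
prologue: push r1 -> mem[0xb4]=0xe0, sp=0xb4
prologue: push r2 -> mem[0xb3]=0x8f, sp=0xb3
body[0] sub  r4, r6, r5 -> r4=0xc0
body[1] mov  r5, r6 -> r5=0xa5
body[2] sub  r1, r4, r1 -> r1=0xe0
body[3] sub  r5, r0, r6 -> r5=0xe5
body[4] mov  r2, #0x86 -> r2=0x86
body[5] xor  r0, r3, r1 -> r0=0x10
epilogue: pop r2=0x8f, sp=0xb4
epilogue: pop r1=0xe0, sp=0xb5
epilogue: pop r0=0x8a, sp=0xb6
prologue pushed ['r0', 'r1', 'r2'] at ['0xb5', '0xb4', '0xb3']

MEM = 0xe0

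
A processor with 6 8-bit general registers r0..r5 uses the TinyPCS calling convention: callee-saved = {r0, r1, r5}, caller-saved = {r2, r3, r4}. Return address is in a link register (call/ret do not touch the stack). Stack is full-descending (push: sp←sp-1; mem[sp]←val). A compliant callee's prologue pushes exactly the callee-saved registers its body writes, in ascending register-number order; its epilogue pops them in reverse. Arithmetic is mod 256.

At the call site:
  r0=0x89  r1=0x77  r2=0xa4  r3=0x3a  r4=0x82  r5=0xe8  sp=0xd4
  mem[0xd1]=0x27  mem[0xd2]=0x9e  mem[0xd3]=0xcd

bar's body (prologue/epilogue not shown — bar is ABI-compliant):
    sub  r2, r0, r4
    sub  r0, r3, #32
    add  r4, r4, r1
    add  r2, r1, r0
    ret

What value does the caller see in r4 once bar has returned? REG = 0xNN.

REG = 0xf9

prologue: push r0 -> mem[0xd3]=0x89, sp=0xd3
body[0] sub  r2, r0, r4 -> r2=0x07
body[1] sub  r0, r3, #32 -> r0=0x1a
body[2] add  r4, r4, r1 -> r4=0xf9
body[3] add  r2, r1, r0 -> r2=0x91
epilogue: pop r0=0x89, sp=0xd4
r4 is caller-saved -> body value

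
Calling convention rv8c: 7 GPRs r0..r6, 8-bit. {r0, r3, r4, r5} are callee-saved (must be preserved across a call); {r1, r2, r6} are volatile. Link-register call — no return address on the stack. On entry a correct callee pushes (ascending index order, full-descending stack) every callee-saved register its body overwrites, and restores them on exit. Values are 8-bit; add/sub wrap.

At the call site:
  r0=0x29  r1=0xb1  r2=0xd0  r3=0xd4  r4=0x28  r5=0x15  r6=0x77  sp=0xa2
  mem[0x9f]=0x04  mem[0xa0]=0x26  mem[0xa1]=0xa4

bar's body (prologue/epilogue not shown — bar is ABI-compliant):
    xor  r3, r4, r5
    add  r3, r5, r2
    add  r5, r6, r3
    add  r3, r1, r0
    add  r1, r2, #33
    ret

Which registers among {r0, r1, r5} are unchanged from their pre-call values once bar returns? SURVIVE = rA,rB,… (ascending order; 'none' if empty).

SURVIVE = r0,r5

prologue: push r3 → mem[0xa1]=0xd4, sp=0xa1
prologue: push r5 → mem[0xa0]=0x15, sp=0xa0
body[0] xor  r3, r4, r5 → r3=0x3d
body[1] add  r3, r5, r2 → r3=0xe5
body[2] add  r5, r6, r3 → r5=0x5c
body[3] add  r3, r1, r0 → r3=0xda
body[4] add  r1, r2, #33 → r1=0xf1
epilogue: pop r5=0x15, sp=0xa1
epilogue: pop r3=0xd4, sp=0xa2
r0: callee-saved, written=False
r1: caller-saved, written=True
r5: callee-saved, written=True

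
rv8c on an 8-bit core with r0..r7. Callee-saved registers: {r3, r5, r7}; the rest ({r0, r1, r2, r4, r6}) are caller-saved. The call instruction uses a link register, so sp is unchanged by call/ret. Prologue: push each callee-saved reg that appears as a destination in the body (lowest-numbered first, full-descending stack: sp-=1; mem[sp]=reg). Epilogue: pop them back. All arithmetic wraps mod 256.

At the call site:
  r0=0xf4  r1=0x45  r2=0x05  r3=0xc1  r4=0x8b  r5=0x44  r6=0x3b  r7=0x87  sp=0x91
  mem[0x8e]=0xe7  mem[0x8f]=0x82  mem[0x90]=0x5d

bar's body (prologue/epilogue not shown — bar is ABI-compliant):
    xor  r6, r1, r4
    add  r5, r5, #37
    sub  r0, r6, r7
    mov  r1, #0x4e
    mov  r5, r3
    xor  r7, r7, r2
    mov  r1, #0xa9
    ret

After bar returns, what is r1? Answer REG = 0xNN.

prologue: push r5 → mem[0x90]=0x44, sp=0x90
prologue: push r7 → mem[0x8f]=0x87, sp=0x8f
body[0] xor  r6, r1, r4 → r6=0xce
body[1] add  r5, r5, #37 → r5=0x69
body[2] sub  r0, r6, r7 → r0=0x47
body[3] mov  r1, #0x4e → r1=0x4e
body[4] mov  r5, r3 → r5=0xc1
body[5] xor  r7, r7, r2 → r7=0x82
body[6] mov  r1, #0xa9 → r1=0xa9
epilogue: pop r7=0x87, sp=0x90
epilogue: pop r5=0x44, sp=0x91
r1 is caller-saved → body value

REG = 0xa9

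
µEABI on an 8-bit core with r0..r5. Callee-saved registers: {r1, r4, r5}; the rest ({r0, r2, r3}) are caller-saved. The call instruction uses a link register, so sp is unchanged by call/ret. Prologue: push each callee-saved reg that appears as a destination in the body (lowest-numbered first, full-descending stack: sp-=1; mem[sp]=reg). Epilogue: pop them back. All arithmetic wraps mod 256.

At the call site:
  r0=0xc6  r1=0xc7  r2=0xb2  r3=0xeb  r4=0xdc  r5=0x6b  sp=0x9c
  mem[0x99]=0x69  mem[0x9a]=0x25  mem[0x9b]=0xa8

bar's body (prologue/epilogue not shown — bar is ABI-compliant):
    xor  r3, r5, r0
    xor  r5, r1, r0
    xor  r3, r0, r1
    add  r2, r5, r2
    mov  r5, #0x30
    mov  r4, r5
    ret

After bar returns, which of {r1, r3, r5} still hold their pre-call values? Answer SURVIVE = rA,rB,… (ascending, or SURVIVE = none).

prologue: push r4 → mem[0x9b]=0xdc, sp=0x9b
prologue: push r5 → mem[0x9a]=0x6b, sp=0x9a
body[0] xor  r3, r5, r0 → r3=0xad
body[1] xor  r5, r1, r0 → r5=0x01
body[2] xor  r3, r0, r1 → r3=0x01
body[3] add  r2, r5, r2 → r2=0xb3
body[4] mov  r5, #0x30 → r5=0x30
body[5] mov  r4, r5 → r4=0x30
epilogue: pop r5=0x6b, sp=0x9b
epilogue: pop r4=0xdc, sp=0x9c
r1: callee-saved, written=False
r3: caller-saved, written=True
r5: callee-saved, written=True

SURVIVE = r1,r5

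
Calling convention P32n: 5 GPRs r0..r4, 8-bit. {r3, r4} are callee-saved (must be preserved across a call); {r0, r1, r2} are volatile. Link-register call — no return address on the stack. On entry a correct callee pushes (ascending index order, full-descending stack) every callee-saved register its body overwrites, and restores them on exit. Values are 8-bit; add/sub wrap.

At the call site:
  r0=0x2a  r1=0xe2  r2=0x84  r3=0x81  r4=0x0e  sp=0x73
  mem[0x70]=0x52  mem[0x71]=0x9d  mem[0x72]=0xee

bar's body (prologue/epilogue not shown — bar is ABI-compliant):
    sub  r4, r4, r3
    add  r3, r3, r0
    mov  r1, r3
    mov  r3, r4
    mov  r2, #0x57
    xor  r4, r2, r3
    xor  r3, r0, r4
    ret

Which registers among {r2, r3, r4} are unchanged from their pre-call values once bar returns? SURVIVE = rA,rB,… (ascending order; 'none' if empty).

SURVIVE = r3,r4

prologue: push r3 → mem[0x72]=0x81, sp=0x72
prologue: push r4 → mem[0x71]=0x0e, sp=0x71
body[0] sub  r4, r4, r3 → r4=0x8d
body[1] add  r3, r3, r0 → r3=0xab
body[2] mov  r1, r3 → r1=0xab
body[3] mov  r3, r4 → r3=0x8d
body[4] mov  r2, #0x57 → r2=0x57
body[5] xor  r4, r2, r3 → r4=0xda
body[6] xor  r3, r0, r4 → r3=0xf0
epilogue: pop r4=0x0e, sp=0x72
epilogue: pop r3=0x81, sp=0x73
r2: caller-saved, written=True
r3: callee-saved, written=True
r4: callee-saved, written=True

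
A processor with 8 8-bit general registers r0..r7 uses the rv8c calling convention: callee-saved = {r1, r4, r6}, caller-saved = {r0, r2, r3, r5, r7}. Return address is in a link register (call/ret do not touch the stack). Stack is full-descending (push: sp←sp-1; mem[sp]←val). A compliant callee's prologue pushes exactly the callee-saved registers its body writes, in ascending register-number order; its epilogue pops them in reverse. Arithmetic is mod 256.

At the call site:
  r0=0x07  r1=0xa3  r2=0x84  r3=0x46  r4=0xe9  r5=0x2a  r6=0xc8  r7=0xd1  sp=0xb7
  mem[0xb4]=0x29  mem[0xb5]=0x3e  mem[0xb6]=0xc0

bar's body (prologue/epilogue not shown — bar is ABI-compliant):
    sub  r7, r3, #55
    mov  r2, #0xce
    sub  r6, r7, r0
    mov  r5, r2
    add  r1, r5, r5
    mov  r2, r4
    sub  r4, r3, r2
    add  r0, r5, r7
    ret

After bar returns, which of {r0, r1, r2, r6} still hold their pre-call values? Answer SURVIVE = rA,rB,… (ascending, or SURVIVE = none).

prologue: push r1 → mem[0xb6]=0xa3, sp=0xb6
prologue: push r4 → mem[0xb5]=0xe9, sp=0xb5
prologue: push r6 → mem[0xb4]=0xc8, sp=0xb4
body[0] sub  r7, r3, #55 → r7=0x0f
body[1] mov  r2, #0xce → r2=0xce
body[2] sub  r6, r7, r0 → r6=0x08
body[3] mov  r5, r2 → r5=0xce
body[4] add  r1, r5, r5 → r1=0x9c
body[5] mov  r2, r4 → r2=0xe9
body[6] sub  r4, r3, r2 → r4=0x5d
body[7] add  r0, r5, r7 → r0=0xdd
epilogue: pop r6=0xc8, sp=0xb5
epilogue: pop r4=0xe9, sp=0xb6
epilogue: pop r1=0xa3, sp=0xb7
r0: caller-saved, written=True
r1: callee-saved, written=True
r2: caller-saved, written=True
r6: callee-saved, written=True

SURVIVE = r1,r6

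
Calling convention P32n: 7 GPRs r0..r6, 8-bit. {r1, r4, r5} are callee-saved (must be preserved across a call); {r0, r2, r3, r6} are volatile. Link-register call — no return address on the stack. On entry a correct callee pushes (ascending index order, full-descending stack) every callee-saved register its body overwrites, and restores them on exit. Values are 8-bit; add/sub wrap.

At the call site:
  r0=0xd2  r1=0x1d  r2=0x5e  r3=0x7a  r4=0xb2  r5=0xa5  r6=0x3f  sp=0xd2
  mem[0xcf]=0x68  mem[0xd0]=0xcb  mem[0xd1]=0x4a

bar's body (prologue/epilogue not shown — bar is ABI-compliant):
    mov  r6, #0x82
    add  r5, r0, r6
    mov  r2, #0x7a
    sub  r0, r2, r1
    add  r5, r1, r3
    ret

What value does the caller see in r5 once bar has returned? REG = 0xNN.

REG = 0xa5

prologue: push r5 -> mem[0xd1]=0xa5, sp=0xd1
body[0] mov  r6, #0x82 -> r6=0x82
body[1] add  r5, r0, r6 -> r5=0x54
body[2] mov  r2, #0x7a -> r2=0x7a
body[3] sub  r0, r2, r1 -> r0=0x5d
body[4] add  r5, r1, r3 -> r5=0x97
epilogue: pop r5=0xa5, sp=0xd2
r5 is callee-saved -> restored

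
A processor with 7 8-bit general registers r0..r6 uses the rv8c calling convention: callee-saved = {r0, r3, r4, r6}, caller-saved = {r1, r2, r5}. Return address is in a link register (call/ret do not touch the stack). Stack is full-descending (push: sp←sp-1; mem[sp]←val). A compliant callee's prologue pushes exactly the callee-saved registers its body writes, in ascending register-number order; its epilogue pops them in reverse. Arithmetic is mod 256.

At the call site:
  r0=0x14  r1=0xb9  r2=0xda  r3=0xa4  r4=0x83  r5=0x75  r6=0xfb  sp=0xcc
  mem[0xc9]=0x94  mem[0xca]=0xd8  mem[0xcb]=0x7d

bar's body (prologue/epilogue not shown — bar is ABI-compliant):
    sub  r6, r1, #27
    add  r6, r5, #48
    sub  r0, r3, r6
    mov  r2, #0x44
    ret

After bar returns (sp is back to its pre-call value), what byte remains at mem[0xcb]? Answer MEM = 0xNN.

prologue: push r0 -> mem[0xcb]=0x14, sp=0xcb
prologue: push r6 -> mem[0xca]=0xfb, sp=0xca
body[0] sub  r6, r1, #27 -> r6=0x9e
body[1] add  r6, r5, #48 -> r6=0xa5
body[2] sub  r0, r3, r6 -> r0=0xff
body[3] mov  r2, #0x44 -> r2=0x44
epilogue: pop r6=0xfb, sp=0xcb
epilogue: pop r0=0x14, sp=0xcc
prologue pushed ['r0', 'r6'] at ['0xcb', '0xca']

MEM = 0x14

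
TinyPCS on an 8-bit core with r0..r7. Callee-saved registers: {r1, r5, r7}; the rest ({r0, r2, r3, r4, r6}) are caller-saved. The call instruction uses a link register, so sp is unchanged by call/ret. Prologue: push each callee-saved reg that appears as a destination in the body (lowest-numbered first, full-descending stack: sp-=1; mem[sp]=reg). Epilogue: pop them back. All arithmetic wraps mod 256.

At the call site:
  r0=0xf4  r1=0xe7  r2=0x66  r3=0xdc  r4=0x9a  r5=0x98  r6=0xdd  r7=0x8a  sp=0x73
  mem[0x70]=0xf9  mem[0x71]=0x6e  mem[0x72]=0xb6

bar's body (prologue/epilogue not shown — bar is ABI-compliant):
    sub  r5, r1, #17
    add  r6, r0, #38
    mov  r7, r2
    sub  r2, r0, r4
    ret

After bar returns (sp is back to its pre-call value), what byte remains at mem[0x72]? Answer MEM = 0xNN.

prologue: push r5 → mem[0x72]=0x98, sp=0x72
prologue: push r7 → mem[0x71]=0x8a, sp=0x71
body[0] sub  r5, r1, #17 → r5=0xd6
body[1] add  r6, r0, #38 → r6=0x1a
body[2] mov  r7, r2 → r7=0x66
body[3] sub  r2, r0, r4 → r2=0x5a
epilogue: pop r7=0x8a, sp=0x72
epilogue: pop r5=0x98, sp=0x73
prologue pushed ['r5', 'r7'] at ['0x72', '0x71']

MEM = 0x98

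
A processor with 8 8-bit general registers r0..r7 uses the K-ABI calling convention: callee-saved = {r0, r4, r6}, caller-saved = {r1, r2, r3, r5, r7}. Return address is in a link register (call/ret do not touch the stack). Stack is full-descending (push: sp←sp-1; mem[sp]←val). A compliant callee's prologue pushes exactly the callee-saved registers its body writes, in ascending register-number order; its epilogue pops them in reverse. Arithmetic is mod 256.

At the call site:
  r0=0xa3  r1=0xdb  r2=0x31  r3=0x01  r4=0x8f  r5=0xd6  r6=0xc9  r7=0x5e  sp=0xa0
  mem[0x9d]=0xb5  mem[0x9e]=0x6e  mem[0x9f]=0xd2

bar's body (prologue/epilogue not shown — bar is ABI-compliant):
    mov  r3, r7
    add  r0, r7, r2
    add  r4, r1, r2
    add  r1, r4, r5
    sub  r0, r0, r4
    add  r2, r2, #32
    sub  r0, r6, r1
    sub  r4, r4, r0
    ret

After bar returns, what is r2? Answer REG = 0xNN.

REG = 0x51

prologue: push r0 → mem[0x9f]=0xa3, sp=0x9f
prologue: push r4 → mem[0x9e]=0x8f, sp=0x9e
body[0] mov  r3, r7 → r3=0x5e
body[1] add  r0, r7, r2 → r0=0x8f
body[2] add  r4, r1, r2 → r4=0x0c
body[3] add  r1, r4, r5 → r1=0xe2
body[4] sub  r0, r0, r4 → r0=0x83
body[5] add  r2, r2, #32 → r2=0x51
body[6] sub  r0, r6, r1 → r0=0xe7
body[7] sub  r4, r4, r0 → r4=0x25
epilogue: pop r4=0x8f, sp=0x9f
epilogue: pop r0=0xa3, sp=0xa0
r2 is caller-saved → body value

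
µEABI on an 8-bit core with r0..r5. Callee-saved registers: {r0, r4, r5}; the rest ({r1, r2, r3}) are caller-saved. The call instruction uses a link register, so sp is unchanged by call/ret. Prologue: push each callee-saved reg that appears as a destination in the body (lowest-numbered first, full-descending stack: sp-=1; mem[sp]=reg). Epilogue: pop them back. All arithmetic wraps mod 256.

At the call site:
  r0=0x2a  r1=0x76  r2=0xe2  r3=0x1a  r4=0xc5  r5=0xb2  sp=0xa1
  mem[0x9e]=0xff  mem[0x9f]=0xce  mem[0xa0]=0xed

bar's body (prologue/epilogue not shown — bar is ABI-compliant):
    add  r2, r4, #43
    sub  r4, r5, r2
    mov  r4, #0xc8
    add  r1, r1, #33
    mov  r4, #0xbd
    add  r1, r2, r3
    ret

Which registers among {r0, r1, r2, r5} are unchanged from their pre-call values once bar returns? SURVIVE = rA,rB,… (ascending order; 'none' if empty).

SURVIVE = r0,r5

prologue: push r4 -> mem[0xa0]=0xc5, sp=0xa0
body[0] add  r2, r4, #43 -> r2=0xf0
body[1] sub  r4, r5, r2 -> r4=0xc2
body[2] mov  r4, #0xc8 -> r4=0xc8
body[3] add  r1, r1, #33 -> r1=0x97
body[4] mov  r4, #0xbd -> r4=0xbd
body[5] add  r1, r2, r3 -> r1=0x0a
epilogue: pop r4=0xc5, sp=0xa1
r0: callee-saved, written=False
r1: caller-saved, written=True
r2: caller-saved, written=True
r5: callee-saved, written=False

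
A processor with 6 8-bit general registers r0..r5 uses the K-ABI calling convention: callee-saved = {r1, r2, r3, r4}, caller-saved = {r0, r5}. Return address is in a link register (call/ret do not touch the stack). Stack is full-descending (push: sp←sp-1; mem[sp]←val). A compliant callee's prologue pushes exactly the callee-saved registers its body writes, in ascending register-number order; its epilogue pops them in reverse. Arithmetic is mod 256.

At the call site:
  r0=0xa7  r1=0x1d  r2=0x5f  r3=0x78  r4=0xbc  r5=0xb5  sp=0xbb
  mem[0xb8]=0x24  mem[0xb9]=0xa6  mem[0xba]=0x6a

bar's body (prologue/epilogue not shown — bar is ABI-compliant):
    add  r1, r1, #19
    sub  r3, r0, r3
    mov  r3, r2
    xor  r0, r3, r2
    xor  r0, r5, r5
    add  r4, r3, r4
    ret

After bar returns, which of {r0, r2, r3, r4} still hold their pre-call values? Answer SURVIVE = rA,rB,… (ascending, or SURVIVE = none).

prologue: push r1 -> mem[0xba]=0x1d, sp=0xba
prologue: push r3 -> mem[0xb9]=0x78, sp=0xb9
prologue: push r4 -> mem[0xb8]=0xbc, sp=0xb8
body[0] add  r1, r1, #19 -> r1=0x30
body[1] sub  r3, r0, r3 -> r3=0x2f
body[2] mov  r3, r2 -> r3=0x5f
body[3] xor  r0, r3, r2 -> r0=0x00
body[4] xor  r0, r5, r5 -> r0=0x00
body[5] add  r4, r3, r4 -> r4=0x1b
epilogue: pop r4=0xbc, sp=0xb9
epilogue: pop r3=0x78, sp=0xba
epilogue: pop r1=0x1d, sp=0xbb
r0: caller-saved, written=True
r2: callee-saved, written=False
r3: callee-saved, written=True
r4: callee-saved, written=True

SURVIVE = r2,r3,r4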